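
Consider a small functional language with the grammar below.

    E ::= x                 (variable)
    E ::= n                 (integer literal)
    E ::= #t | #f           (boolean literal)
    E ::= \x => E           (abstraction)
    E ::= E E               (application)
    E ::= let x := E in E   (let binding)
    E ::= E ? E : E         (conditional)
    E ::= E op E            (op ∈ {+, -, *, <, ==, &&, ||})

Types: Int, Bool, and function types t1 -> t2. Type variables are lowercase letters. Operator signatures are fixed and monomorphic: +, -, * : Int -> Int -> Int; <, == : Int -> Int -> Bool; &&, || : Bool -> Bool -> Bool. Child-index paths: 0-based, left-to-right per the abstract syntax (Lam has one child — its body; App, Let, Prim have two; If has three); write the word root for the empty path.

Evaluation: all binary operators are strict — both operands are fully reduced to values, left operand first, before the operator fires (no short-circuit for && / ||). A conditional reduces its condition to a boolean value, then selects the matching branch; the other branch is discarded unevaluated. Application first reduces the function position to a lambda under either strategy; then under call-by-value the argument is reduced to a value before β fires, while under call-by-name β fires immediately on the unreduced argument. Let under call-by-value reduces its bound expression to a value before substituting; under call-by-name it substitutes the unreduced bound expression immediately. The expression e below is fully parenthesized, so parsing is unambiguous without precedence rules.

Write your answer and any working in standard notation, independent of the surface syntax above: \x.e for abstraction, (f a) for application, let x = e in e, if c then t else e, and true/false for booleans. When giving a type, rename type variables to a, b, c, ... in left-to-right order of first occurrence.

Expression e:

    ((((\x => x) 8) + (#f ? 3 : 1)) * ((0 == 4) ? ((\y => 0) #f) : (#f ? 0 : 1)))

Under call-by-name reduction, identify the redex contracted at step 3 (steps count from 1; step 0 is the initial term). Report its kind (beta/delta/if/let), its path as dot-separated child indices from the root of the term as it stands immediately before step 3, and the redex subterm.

Answer: delta at 0 : (8 + 1)

Working:
step 0: ((((\x.x) 8) + (if false then 3 else 1)) * (if (0 == 4) then ((\y.0) false) else (if false then 0 else 1)))
step 1: [beta@0.0] ((8 + (if false then 3 else 1)) * (if (0 == 4) then ((\y.0) false) else (if false then 0 else 1)))
step 2: [if@0.1] ((8 + 1) * (if (0 == 4) then ((\y.0) false) else (if false then 0 else 1)))
step 3: [delta@0] (9 * (if (0 == 4) then ((\y.0) false) else (if false then 0 else 1)))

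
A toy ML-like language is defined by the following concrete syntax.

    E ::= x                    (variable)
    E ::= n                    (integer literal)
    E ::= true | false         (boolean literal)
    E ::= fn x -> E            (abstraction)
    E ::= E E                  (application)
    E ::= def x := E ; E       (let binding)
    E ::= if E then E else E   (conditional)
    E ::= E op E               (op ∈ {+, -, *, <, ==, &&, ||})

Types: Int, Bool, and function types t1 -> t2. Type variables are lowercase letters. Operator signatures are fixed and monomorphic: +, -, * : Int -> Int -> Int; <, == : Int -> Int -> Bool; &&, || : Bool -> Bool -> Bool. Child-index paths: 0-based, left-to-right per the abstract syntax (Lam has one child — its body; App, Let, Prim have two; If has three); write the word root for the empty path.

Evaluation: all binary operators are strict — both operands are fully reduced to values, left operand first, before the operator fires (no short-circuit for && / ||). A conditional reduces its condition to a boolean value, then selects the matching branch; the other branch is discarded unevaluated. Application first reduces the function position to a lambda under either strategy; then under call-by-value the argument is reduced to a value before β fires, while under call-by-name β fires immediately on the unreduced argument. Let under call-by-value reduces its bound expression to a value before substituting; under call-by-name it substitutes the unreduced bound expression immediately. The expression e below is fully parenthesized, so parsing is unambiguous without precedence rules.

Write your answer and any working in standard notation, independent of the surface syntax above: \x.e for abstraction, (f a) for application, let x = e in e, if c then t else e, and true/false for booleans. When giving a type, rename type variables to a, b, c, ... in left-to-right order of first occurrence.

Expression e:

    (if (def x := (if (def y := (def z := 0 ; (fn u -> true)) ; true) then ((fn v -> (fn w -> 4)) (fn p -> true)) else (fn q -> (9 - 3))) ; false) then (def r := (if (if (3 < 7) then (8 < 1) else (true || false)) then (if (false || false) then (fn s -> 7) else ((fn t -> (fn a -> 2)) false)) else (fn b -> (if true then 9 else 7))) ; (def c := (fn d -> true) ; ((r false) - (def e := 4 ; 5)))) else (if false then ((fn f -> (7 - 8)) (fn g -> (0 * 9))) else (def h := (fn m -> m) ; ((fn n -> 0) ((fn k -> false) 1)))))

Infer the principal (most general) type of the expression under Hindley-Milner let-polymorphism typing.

Trace:
let z : Int
\u._ : a -> Bool
let y : forall. a -> Bool
  unify Bool ~ Bool
\w._ : c -> Int
\v._ : b -> c -> Int
\p._ : d -> Bool
  unify b -> c -> Int ~ (d -> Bool) -> e
  unify b ~ d -> Bool
  unify c -> Int ~ e
_ _ : c -> Int
  unify Int ~ Int
  unify Int ~ Int
\q._ : f -> Int
  unify c -> Int ~ f -> Int
  unify c ~ f
  unify Int ~ Int
let x : forall. f -> Int
  unify Bool ~ Bool
  unify Int ~ Int
  unify Int ~ Int
  unify Bool ~ Bool
  unify Int ~ Int
  unify Int ~ Int
  unify Bool ~ Bool
  unify Bool ~ Bool
  unify Bool ~ Bool
  unify Bool ~ Bool
  unify Bool ~ Bool
  unify Bool ~ Bool
  unify Bool ~ Bool
\s._ : g -> Int
\a._ : i -> Int
\t._ : h -> i -> Int
  unify h -> i -> Int ~ Bool -> j
  unify h ~ Bool
  unify i -> Int ~ j
_ _ : i -> Int
  unify g -> Int ~ i -> Int
  unify g ~ i
  unify Int ~ Int
  unify Bool ~ Bool
  unify Int ~ Int
\b._ : k -> Int
  unify i -> Int ~ k -> Int
  unify i ~ k
  unify Int ~ Int
let r : forall. k -> Int
\d._ : l -> Bool
let c : forall. l -> Bool
r : m -> Int
  unify m -> Int ~ Bool -> n
  unify m ~ Bool
  unify Int ~ n
_ _ : Int
  unify Int ~ Int
let e : Int
  unify Int ~ Int
  unify Bool ~ Bool
  unify Int ~ Int
  unify Int ~ Int
\f._ : o -> Int
  unify Int ~ Int
  unify Int ~ Int
\g._ : p -> Int
  unify o -> Int ~ (p -> Int) -> q
  unify o ~ p -> Int
  unify Int ~ q
_ _ : Int
m : r
\m._ : r -> r
let h : forall. r -> r
\n._ : s -> Int
\k._ : t -> Bool
  unify t -> Bool ~ Int -> u
  unify t ~ Int
  unify Bool ~ u
_ _ : Bool
  unify s -> Int ~ Bool -> v
  unify s ~ Bool
  unify Int ~ v
_ _ : Int
  unify Int ~ Int
  unify Int ~ Int

Answer: Int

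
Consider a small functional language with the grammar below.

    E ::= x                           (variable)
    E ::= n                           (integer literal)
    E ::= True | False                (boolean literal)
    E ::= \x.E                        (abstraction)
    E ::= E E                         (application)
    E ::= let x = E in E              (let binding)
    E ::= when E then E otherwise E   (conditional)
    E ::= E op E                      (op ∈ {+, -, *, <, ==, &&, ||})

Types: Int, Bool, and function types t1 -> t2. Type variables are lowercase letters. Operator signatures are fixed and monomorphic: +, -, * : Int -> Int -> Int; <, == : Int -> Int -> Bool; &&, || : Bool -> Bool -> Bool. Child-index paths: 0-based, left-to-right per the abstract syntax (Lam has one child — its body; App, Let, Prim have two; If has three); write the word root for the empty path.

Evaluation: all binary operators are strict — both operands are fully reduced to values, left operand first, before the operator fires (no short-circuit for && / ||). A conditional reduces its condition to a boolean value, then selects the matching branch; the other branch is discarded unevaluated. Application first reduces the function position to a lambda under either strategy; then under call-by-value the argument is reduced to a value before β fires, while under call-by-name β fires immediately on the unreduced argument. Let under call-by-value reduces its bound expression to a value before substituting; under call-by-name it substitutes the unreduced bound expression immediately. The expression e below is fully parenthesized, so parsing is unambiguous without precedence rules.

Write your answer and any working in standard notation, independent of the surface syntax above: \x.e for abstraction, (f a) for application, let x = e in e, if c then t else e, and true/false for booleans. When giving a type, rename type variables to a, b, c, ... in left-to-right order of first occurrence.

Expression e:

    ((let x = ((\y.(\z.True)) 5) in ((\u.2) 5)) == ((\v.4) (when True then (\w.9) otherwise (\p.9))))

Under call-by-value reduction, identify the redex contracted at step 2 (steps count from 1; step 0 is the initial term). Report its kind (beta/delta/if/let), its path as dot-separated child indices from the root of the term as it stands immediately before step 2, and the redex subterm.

Derivation:
step 0: ((let x = ((\y.(\z.true)) 5) in ((\u.2) 5)) == ((\v.4) (if true then (\w.9) else (\p.9))))
step 1: [beta@0.0] ((let x = (\z.true) in ((\u.2) 5)) == ((\v.4) (if true then (\w.9) else (\p.9))))
step 2: [let@0] (((\u.2) 5) == ((\v.4) (if true then (\w.9) else (\p.9))))

Answer: let at 0 : (let x = (\z.true) in ((\u.2) 5))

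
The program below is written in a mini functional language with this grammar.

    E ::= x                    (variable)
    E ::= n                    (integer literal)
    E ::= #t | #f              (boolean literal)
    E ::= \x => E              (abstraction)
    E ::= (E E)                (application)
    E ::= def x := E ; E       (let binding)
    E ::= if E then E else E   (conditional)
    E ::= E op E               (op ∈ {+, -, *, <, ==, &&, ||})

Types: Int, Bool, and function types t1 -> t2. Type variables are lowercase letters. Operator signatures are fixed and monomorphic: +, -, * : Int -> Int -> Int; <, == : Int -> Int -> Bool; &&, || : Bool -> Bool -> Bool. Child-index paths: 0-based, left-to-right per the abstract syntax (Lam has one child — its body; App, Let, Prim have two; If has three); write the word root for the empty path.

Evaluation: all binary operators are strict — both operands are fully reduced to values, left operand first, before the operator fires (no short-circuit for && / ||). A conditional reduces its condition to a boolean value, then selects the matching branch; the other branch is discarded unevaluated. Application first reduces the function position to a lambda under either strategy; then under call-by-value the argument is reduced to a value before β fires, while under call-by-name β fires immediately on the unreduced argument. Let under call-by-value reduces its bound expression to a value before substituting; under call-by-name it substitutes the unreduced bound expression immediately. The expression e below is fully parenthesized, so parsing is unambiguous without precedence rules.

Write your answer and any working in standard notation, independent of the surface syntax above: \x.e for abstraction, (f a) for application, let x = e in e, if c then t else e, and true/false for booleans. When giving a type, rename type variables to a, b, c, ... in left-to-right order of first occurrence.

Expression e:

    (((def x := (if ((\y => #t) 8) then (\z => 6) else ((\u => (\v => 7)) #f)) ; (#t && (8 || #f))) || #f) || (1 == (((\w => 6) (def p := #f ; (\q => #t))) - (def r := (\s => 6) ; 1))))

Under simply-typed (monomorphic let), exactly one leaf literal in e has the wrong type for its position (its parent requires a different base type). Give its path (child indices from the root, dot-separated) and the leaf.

Answer: 0.0.1.1.0 : 8

Trace:
\y._ : a -> Bool
  unify a -> Bool ~ Int -> b
  unify a ~ Int
  unify Bool ~ b
_ _ : Bool
  unify Bool ~ Bool
\z._ : c -> Int
\v._ : e -> Int
\u._ : d -> e -> Int
  unify d -> e -> Int ~ Bool -> f
  unify d ~ Bool
  unify e -> Int ~ f
_ _ : e -> Int
  unify c -> Int ~ e -> Int
  unify c ~ e
  unify Int ~ Int
let x : e -> Int
  unify Bool ~ Bool
  unify Int ~ Bool
  FAIL: mismatch Int ~ Bool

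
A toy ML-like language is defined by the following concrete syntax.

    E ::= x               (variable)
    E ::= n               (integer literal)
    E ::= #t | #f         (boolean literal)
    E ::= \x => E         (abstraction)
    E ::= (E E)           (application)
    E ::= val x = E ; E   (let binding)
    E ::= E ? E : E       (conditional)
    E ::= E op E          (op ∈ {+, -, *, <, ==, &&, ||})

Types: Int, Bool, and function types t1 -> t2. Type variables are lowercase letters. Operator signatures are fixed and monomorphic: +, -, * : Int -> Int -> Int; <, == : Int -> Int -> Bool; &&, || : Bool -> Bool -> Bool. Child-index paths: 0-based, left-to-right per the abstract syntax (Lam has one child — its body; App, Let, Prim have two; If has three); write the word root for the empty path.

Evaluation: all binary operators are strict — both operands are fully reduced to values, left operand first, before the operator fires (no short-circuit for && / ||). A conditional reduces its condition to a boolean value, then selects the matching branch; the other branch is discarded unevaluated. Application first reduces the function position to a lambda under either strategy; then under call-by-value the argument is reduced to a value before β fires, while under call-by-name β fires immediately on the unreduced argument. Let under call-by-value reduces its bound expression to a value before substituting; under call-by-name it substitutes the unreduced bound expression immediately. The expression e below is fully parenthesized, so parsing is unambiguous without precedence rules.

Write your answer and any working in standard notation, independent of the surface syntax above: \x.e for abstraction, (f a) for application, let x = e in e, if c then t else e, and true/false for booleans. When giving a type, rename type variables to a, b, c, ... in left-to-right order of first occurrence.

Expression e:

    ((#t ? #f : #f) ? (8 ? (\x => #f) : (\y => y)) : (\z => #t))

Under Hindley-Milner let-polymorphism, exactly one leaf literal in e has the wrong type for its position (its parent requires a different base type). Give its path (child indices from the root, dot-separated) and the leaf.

Derivation:
  unify Bool ~ Bool
  unify Bool ~ Bool
  unify Bool ~ Bool
  unify Int ~ Bool
  FAIL: mismatch Int ~ Bool

Answer: 1.0 : 8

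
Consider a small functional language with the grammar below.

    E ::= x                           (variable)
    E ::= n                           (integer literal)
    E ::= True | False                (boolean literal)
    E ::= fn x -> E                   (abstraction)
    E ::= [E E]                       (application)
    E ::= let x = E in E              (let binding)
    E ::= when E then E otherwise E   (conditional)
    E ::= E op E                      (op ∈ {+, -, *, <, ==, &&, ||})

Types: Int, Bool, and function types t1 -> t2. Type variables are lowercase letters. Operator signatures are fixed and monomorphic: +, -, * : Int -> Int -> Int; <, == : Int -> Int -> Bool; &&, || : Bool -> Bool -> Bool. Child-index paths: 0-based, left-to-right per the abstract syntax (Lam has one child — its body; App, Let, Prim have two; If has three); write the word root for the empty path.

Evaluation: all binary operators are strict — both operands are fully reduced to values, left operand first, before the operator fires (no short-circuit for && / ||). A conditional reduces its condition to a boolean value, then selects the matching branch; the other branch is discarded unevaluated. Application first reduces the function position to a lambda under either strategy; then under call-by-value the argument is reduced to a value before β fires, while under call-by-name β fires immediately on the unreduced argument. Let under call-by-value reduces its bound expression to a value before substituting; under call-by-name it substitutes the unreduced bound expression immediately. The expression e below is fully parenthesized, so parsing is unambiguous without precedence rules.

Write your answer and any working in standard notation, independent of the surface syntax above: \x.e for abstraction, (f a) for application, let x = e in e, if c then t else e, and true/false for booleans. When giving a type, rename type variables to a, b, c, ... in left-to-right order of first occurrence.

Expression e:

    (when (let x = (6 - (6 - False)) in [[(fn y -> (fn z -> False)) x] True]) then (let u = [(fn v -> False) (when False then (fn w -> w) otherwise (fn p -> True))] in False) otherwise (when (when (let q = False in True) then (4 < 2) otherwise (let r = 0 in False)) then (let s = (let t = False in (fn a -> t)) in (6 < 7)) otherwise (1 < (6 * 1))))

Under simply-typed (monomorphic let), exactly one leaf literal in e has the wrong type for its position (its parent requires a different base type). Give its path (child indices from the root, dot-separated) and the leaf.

Trace:
  unify Int ~ Int
  unify Int ~ Int
  unify Bool ~ Int
  FAIL: mismatch Bool ~ Int

Answer: 0.0.1.1 : false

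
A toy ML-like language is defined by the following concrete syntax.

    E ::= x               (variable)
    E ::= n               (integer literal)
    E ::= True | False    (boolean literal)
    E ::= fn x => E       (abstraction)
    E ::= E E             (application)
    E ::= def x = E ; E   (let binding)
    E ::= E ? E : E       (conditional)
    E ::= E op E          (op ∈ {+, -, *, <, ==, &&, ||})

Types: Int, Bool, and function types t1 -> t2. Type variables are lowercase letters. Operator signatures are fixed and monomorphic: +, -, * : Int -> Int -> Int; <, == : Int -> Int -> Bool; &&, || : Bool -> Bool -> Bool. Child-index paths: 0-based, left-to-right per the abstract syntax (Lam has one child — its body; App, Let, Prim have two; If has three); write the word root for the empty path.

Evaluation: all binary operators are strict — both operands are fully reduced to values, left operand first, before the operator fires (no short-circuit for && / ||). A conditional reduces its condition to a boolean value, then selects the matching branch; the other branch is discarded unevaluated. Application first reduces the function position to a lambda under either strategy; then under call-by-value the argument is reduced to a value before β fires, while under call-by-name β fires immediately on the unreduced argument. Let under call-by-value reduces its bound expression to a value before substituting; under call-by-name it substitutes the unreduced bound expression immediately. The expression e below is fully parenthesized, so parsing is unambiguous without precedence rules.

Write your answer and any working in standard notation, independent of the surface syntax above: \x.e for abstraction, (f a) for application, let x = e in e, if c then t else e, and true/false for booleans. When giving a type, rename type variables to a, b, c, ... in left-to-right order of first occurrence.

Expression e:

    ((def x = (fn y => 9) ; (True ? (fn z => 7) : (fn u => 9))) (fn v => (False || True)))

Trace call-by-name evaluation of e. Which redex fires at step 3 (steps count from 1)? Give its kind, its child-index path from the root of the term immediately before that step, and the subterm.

Answer: beta at root : ((\z.7) (\v.(false || true)))

Trace:
step 0: ((let x = (\y.9) in (if true then (\z.7) else (\u.9))) (\v.(false || true)))
step 1: [let@0] ((if true then (\z.7) else (\u.9)) (\v.(false || true)))
step 2: [if@0] ((\z.7) (\v.(false || true)))
step 3: [beta@root] 7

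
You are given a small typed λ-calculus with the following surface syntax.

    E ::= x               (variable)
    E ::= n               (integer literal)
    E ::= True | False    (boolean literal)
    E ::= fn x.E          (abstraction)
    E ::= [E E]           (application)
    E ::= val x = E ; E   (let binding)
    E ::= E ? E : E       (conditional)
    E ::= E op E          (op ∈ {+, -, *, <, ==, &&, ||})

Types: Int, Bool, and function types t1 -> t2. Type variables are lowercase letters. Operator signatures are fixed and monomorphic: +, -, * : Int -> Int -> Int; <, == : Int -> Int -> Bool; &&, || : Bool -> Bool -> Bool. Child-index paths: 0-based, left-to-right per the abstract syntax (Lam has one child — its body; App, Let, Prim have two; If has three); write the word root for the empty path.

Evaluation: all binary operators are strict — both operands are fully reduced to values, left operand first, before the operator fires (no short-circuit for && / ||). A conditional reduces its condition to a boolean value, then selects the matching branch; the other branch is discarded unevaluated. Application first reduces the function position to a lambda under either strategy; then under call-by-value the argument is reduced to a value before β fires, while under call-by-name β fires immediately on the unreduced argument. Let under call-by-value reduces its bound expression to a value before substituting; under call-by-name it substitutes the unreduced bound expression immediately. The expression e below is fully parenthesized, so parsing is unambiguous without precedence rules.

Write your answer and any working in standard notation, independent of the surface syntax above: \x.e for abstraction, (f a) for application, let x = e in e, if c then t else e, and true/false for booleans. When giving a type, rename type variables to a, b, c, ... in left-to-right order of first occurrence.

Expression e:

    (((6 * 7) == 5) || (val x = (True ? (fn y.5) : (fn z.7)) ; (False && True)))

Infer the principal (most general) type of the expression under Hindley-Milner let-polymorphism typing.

Derivation:
  unify Int ~ Int
  unify Int ~ Int
  unify Int ~ Int
  unify Int ~ Int
  unify Bool ~ Bool
  unify Bool ~ Bool
\y._ : a -> Int
\z._ : b -> Int
  unify a -> Int ~ b -> Int
  unify a ~ b
  unify Int ~ Int
let x : forall. b -> Int
  unify Bool ~ Bool
  unify Bool ~ Bool
  unify Bool ~ Bool

Answer: Bool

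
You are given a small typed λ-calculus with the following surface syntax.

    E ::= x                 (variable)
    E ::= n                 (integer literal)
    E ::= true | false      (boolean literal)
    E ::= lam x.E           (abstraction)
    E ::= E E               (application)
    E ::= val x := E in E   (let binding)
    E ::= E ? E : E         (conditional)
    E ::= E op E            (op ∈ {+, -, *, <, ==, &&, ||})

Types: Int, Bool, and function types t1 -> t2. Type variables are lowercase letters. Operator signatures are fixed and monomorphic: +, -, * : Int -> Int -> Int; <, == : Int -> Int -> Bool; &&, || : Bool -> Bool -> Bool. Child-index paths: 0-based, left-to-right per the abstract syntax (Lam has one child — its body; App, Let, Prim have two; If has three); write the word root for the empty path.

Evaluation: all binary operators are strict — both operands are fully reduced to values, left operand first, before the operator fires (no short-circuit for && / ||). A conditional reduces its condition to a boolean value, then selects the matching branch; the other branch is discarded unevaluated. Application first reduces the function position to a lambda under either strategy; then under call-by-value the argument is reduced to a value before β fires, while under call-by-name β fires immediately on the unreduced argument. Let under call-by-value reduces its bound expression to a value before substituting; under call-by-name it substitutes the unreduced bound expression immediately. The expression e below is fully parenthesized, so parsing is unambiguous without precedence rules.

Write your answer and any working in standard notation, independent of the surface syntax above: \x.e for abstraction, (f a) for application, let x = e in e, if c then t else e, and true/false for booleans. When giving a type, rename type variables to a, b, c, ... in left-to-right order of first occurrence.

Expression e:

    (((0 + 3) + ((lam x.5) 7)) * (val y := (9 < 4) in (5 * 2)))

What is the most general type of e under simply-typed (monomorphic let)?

Derivation:
  unify Int ~ Int
  unify Int ~ Int
  unify Int ~ Int
\x._ : a -> Int
  unify a -> Int ~ Int -> b
  unify a ~ Int
  unify Int ~ b
_ _ : Int
  unify Int ~ Int
  unify Int ~ Int
  unify Int ~ Int
  unify Int ~ Int
let y : Bool
  unify Int ~ Int
  unify Int ~ Int
  unify Int ~ Int

Answer: Int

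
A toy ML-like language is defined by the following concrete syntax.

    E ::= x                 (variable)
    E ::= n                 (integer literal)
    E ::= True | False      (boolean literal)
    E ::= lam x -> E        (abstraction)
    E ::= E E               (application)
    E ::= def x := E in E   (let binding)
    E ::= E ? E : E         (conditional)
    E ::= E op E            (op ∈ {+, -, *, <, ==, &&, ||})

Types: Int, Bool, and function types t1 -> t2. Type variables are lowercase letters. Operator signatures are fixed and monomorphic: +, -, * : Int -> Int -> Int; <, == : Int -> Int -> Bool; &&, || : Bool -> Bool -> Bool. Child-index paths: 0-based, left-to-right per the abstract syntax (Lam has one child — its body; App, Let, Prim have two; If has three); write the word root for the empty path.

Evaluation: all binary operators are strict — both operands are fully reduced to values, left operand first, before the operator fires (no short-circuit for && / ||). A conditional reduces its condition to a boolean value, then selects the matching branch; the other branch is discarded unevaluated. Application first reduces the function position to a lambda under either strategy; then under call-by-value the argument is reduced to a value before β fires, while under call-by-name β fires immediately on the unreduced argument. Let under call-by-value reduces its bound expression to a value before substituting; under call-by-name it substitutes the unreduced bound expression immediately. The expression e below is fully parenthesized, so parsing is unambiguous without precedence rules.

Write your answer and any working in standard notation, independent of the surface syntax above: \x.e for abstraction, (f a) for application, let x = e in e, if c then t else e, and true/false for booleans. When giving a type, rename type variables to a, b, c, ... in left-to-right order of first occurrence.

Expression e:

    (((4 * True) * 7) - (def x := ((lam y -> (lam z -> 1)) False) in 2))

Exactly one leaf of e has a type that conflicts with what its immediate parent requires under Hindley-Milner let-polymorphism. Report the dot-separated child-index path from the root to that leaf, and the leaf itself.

Derivation:
  unify Int ~ Int
  unify Bool ~ Int
  FAIL: mismatch Bool ~ Int

Answer: 0.0.1 : true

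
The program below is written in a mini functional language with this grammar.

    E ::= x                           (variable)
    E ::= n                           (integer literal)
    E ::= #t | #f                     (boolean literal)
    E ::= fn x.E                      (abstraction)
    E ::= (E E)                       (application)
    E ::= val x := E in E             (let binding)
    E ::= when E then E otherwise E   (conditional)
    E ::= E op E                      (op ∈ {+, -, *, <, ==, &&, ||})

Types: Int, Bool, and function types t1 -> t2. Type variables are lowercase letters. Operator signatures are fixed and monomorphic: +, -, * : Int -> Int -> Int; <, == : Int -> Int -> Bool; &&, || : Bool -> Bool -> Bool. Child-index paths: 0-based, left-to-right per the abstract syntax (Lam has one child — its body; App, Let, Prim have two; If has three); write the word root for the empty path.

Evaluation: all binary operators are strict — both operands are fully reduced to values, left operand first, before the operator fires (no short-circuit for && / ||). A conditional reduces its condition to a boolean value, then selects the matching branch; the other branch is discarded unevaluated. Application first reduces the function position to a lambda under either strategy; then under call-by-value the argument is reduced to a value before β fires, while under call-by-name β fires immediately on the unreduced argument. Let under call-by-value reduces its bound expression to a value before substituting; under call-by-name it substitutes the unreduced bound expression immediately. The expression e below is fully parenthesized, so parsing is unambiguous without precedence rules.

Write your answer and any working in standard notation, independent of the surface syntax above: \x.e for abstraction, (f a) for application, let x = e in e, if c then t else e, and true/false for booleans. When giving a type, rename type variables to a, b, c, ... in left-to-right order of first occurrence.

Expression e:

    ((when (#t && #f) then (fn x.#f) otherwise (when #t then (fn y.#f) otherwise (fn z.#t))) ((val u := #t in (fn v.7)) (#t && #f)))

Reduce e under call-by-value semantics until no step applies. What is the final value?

Answer: false

Derivation:
step 0: ((if (true && false) then (\x.false) else (if true then (\y.false) else (\z.true))) ((let u = true in (\v.7)) (true && false)))
step 1: [delta@0.0] ((if false then (\x.false) else (if true then (\y.false) else (\z.true))) ((let u = true in (\v.7)) (true && false)))
step 2: [if@0] ((if true then (\y.false) else (\z.true)) ((let u = true in (\v.7)) (true && false)))
step 3: [if@0] ((\y.false) ((let u = true in (\v.7)) (true && false)))
step 4: [let@1.0] ((\y.false) ((\v.7) (true && false)))
step 5: [delta@1.1] ((\y.false) ((\v.7) false))
step 6: [beta@1] ((\y.false) 7)
step 7: [beta@root] false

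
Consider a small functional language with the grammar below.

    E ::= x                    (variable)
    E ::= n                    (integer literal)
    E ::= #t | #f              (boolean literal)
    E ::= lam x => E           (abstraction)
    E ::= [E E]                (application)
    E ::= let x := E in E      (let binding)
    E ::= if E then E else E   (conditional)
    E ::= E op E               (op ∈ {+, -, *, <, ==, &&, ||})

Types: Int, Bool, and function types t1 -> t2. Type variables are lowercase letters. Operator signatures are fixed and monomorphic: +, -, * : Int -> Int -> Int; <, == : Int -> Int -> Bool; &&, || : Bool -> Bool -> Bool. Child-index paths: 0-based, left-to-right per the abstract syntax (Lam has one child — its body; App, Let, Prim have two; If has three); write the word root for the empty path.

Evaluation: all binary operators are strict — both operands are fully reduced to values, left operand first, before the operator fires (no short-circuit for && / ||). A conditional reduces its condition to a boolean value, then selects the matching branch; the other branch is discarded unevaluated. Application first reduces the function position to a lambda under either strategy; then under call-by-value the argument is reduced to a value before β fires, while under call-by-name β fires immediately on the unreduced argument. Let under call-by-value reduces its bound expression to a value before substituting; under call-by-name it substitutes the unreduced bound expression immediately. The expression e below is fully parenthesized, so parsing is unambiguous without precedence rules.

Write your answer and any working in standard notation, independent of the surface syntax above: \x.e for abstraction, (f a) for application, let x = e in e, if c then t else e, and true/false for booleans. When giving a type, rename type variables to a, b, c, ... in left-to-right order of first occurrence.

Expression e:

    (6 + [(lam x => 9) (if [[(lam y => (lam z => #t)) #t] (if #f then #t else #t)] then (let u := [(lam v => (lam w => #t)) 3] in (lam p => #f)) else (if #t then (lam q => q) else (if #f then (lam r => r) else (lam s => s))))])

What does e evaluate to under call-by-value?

Trace:
step 0: (6 + ((\x.9) (if (((\y.(\z.true)) true) (if false then true else true)) then (let u = ((\v.(\w.true)) 3) in (\p.false)) else (if true then (\q.q) else (if false then (\r.r) else (\s.s))))))
step 1: [beta@1.1.0.0] (6 + ((\x.9) (if ((\z.true) (if false then true else true)) then (let u = ((\v.(\w.true)) 3) in (\p.false)) else (if true then (\q.q) else (if false then (\r.r) else (\s.s))))))
step 2: [if@1.1.0.1] (6 + ((\x.9) (if ((\z.true) true) then (let u = ((\v.(\w.true)) 3) in (\p.false)) else (if true then (\q.q) else (if false then (\r.r) else (\s.s))))))
step 3: [beta@1.1.0] (6 + ((\x.9) (if true then (let u = ((\v.(\w.true)) 3) in (\p.false)) else (if true then (\q.q) else (if false then (\r.r) else (\s.s))))))
step 4: [if@1.1] (6 + ((\x.9) (let u = ((\v.(\w.true)) 3) in (\p.false))))
step 5: [beta@1.1.0] (6 + ((\x.9) (let u = (\w.true) in (\p.false))))
step 6: [let@1.1] (6 + ((\x.9) (\p.false)))
step 7: [beta@1] (6 + 9)
step 8: [delta@root] 15

Answer: 15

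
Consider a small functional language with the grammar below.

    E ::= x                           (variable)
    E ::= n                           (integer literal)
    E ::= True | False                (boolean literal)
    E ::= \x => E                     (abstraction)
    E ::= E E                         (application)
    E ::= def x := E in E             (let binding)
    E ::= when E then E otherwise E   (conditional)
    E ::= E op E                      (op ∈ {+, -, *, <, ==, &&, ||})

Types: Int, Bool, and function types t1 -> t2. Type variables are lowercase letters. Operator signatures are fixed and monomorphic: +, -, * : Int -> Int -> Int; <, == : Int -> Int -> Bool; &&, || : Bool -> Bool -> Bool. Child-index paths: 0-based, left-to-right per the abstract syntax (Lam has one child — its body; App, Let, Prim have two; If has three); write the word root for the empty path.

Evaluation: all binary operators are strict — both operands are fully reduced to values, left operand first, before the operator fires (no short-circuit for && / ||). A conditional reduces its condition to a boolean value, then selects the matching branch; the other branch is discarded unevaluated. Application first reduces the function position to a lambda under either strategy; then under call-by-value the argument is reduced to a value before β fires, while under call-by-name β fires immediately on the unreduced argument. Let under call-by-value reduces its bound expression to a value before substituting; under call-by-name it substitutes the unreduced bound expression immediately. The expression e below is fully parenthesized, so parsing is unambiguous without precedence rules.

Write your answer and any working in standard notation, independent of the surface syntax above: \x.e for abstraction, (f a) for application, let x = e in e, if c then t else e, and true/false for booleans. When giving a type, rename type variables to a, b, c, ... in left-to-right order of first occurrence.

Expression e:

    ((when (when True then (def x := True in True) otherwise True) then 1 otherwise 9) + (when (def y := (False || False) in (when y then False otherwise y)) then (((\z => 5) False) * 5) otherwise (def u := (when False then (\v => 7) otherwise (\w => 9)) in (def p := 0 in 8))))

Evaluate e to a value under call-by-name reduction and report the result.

Trace:
step 0: ((if (if true then (let x = true in true) else true) then 1 else 9) + (if (let y = (false || false) in (if y then false else y)) then (((\z.5) false) * 5) else (let u = (if false then (\v.7) else (\w.9)) in (let p = 0 in 8))))
step 1: [if@0.0] ((if (let x = true in true) then 1 else 9) + (if (let y = (false || false) in (if y then false else y)) then (((\z.5) false) * 5) else (let u = (if false then (\v.7) else (\w.9)) in (let p = 0 in 8))))
step 2: [let@0.0] ((if true then 1 else 9) + (if (let y = (false || false) in (if y then false else y)) then (((\z.5) false) * 5) else (let u = (if false then (\v.7) else (\w.9)) in (let p = 0 in 8))))
step 3: [if@0] (1 + (if (let y = (false || false) in (if y then false else y)) then (((\z.5) false) * 5) else (let u = (if false then (\v.7) else (\w.9)) in (let p = 0 in 8))))
step 4: [let@1.0] (1 + (if (if (false || false) then false else (false || false)) then (((\z.5) false) * 5) else (let u = (if false then (\v.7) else (\w.9)) in (let p = 0 in 8))))
step 5: [delta@1.0.0] (1 + (if (if false then false else (false || false)) then (((\z.5) false) * 5) else (let u = (if false then (\v.7) else (\w.9)) in (let p = 0 in 8))))
step 6: [if@1.0] (1 + (if (false || false) then (((\z.5) false) * 5) else (let u = (if false then (\v.7) else (\w.9)) in (let p = 0 in 8))))
step 7: [delta@1.0] (1 + (if false then (((\z.5) false) * 5) else (let u = (if false then (\v.7) else (\w.9)) in (let p = 0 in 8))))
step 8: [if@1] (1 + (let u = (if false then (\v.7) else (\w.9)) in (let p = 0 in 8)))
step 9: [let@1] (1 + (let p = 0 in 8))
step 10: [let@1] (1 + 8)
step 11: [delta@root] 9

Answer: 9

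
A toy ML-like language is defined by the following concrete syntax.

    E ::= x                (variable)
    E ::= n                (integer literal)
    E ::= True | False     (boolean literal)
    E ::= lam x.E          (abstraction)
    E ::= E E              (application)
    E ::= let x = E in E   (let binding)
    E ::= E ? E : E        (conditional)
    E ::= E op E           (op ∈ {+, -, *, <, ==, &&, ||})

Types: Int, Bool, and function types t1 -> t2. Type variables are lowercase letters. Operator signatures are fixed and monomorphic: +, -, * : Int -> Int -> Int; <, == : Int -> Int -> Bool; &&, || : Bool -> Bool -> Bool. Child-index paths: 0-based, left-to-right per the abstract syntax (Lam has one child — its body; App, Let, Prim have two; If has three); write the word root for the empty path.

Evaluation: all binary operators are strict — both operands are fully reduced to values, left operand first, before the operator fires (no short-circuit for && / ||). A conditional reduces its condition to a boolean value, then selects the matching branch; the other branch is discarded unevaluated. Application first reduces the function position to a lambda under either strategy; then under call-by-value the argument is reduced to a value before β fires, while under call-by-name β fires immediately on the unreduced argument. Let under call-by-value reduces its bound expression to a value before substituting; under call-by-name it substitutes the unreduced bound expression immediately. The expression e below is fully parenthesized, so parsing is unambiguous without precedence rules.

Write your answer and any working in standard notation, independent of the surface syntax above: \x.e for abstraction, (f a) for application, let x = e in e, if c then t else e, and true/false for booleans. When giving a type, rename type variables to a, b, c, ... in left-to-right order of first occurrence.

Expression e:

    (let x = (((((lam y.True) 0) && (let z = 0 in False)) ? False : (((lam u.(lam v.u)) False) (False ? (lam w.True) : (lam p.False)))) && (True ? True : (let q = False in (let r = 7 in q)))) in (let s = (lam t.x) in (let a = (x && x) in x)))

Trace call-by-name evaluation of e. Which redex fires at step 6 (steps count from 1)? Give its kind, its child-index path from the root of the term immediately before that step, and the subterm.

Derivation:
step 0: (let x = ((if (((\y.true) 0) && (let z = 0 in false)) then false else (((\u.(\v.u)) false) (if false then (\w.true) else (\p.false)))) && (if true then true else (let q = false in (let r = 7 in q)))) in (let s = (\t.x) in (let a = (x && x) in x)))
step 1: [let@root] (let s = (\t.((if (((\y.true) 0) && (let z = 0 in false)) then false else (((\u.(\v.u)) false) (if false then (\w.true) else (\p.false)))) && (if true then true else (let q = false in (let r = 7 in q))))) in (let a = (((if (((\y.true) 0) && (let z = 0 in false)) then false else (((\u.(\v.u)) false) (if false then (\w.true) else (\p.false)))) && (if true then true else (let q = false in (let r = 7 in q)))) && ((if (((\y.true) 0) && (let z = 0 in false)) then false else (((\u.(\v.u)) false) (if false then (\w.true) else (\p.false)))) && (if true then true else (let q = false in (let r = 7 in q))))) in ((if (((\y.true) 0) && (let z = 0 in false)) then false else (((\u.(\v.u)) false) (if false then (\w.true) else (\p.false)))) && (if true then true else (let q = false in (let r = 7 in q))))))
step 2: [let@root] (let a = (((if (((\y.true) 0) && (let z = 0 in false)) then false else (((\u.(\v.u)) false) (if false then (\w.true) else (\p.false)))) && (if true then true else (let q = false in (let r = 7 in q)))) && ((if (((\y.true) 0) && (let z = 0 in false)) then false else (((\u.(\v.u)) false) (if false then (\w.true) else (\p.false)))) && (if true then true else (let q = false in (let r = 7 in q))))) in ((if (((\y.true) 0) && (let z = 0 in false)) then false else (((\u.(\v.u)) false) (if false then (\w.true) else (\p.false)))) && (if true then true else (let q = false in (let r = 7 in q)))))
step 3: [let@root] ((if (((\y.true) 0) && (let z = 0 in false)) then false else (((\u.(\v.u)) false) (if false then (\w.true) else (\p.false)))) && (if true then true else (let q = false in (let r = 7 in q))))
step 4: [beta@0.0.0] ((if (true && (let z = 0 in false)) then false else (((\u.(\v.u)) false) (if false then (\w.true) else (\p.false)))) && (if true then true else (let q = false in (let r = 7 in q))))
step 5: [let@0.0.1] ((if (true && false) then false else (((\u.(\v.u)) false) (if false then (\w.true) else (\p.false)))) && (if true then true else (let q = false in (let r = 7 in q))))
step 6: [delta@0.0] ((if false then false else (((\u.(\v.u)) false) (if false then (\w.true) else (\p.false)))) && (if true then true else (let q = false in (let r = 7 in q))))

Answer: delta at 0.0 : (true && false)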